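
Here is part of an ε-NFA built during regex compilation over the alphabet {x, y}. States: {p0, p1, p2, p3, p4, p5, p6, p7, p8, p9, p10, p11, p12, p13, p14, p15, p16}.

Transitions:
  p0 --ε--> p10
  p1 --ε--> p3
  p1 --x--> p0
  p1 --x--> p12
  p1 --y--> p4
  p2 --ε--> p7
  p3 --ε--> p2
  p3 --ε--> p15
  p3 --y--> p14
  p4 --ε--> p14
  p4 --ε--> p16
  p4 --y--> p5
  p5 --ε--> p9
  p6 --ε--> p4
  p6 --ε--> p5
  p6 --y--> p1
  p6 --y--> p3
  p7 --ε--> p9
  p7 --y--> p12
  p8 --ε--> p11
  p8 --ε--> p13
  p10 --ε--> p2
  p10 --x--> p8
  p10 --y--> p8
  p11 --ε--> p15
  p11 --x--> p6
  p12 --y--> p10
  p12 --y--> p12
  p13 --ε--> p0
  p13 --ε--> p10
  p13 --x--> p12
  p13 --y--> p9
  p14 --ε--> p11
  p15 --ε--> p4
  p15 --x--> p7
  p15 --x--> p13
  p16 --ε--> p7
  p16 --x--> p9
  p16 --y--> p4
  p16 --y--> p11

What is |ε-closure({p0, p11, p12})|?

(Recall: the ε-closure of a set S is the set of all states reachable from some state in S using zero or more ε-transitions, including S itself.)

11

Start with {p0, p11, p12}.
From p0 via ε: add p10.
From p11 via ε: add p15.
From p10 via ε: add p2.
From p15 via ε: add p4.
From p2 via ε: add p7.
From p4 via ε: add p14, p16.
From p7 via ε: add p9.
ε-closure = {p0, p2, p4, p7, p9, p10, p11, p12, p14, p15, p16}, which has 11 states.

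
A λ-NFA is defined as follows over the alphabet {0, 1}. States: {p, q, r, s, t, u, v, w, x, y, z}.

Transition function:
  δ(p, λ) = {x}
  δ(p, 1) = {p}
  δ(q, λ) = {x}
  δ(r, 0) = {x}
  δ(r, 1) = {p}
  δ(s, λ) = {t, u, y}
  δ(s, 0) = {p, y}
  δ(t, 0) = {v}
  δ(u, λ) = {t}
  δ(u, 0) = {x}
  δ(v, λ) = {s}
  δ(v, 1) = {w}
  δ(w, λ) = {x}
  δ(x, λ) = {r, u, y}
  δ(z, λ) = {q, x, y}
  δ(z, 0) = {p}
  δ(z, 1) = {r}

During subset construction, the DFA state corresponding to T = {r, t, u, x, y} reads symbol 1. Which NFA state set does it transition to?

r on 1 → {p}.
No 1-transition from t, u, x, y.
Union after reading 1: {p}.
Now take the λ-closure:
From p via λ: add x.
From x via λ: add r, u, y.
From u via λ: add t.
No new states can be added; the closed set is {p, r, t, u, x, y}.

{p, r, t, u, x, y}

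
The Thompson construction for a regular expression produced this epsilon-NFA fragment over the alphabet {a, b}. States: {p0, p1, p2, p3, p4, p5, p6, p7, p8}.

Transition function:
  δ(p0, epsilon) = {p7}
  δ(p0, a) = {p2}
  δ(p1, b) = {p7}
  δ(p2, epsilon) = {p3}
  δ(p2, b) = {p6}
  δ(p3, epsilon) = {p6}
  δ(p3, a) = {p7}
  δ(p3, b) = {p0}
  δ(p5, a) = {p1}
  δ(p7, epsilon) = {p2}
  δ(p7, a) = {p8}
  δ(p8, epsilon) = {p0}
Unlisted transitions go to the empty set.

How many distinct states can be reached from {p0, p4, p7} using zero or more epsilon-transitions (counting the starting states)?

6

Start with {p0, p4, p7}.
From p7 via epsilon: add p2.
From p2 via epsilon: add p3.
From p3 via epsilon: add p6.
epsilon-closure = {p0, p2, p3, p4, p6, p7}, which has 6 states.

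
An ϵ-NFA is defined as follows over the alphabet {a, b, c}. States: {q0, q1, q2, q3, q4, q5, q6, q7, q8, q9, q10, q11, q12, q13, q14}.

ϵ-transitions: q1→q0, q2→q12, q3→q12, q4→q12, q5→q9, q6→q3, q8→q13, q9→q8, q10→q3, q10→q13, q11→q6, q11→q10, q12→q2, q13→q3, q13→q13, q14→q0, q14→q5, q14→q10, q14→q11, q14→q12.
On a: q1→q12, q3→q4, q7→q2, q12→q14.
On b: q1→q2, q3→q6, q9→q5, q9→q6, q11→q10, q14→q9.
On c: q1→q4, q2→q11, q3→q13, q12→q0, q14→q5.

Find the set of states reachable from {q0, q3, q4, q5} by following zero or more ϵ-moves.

Start with {q0, q3, q4, q5}.
From q3 via ϵ: add q12.
From q5 via ϵ: add q9.
From q9 via ϵ: add q8.
From q12 via ϵ: add q2.
From q8 via ϵ: add q13.
No new states can be added; the closed set is {q0, q2, q3, q4, q5, q8, q9, q12, q13}.

{q0, q2, q3, q4, q5, q8, q9, q12, q13}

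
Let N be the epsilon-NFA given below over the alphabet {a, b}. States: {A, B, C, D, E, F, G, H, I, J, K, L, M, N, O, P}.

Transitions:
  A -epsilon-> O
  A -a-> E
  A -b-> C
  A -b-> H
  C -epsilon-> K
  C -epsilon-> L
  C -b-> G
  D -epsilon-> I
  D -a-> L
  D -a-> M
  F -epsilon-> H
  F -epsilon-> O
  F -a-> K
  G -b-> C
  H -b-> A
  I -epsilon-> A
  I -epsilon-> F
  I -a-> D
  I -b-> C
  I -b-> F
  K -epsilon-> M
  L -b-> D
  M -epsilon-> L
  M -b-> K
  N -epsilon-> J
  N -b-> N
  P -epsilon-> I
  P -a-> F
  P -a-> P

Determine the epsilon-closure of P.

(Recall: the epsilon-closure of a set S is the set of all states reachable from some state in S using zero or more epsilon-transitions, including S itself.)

Start with {P}.
From P via epsilon: add I.
From I via epsilon: add A, F.
From A via epsilon: add O.
From F via epsilon: add H.
No new states can be added; the closed set is {A, F, H, I, O, P}.

{A, F, H, I, O, P}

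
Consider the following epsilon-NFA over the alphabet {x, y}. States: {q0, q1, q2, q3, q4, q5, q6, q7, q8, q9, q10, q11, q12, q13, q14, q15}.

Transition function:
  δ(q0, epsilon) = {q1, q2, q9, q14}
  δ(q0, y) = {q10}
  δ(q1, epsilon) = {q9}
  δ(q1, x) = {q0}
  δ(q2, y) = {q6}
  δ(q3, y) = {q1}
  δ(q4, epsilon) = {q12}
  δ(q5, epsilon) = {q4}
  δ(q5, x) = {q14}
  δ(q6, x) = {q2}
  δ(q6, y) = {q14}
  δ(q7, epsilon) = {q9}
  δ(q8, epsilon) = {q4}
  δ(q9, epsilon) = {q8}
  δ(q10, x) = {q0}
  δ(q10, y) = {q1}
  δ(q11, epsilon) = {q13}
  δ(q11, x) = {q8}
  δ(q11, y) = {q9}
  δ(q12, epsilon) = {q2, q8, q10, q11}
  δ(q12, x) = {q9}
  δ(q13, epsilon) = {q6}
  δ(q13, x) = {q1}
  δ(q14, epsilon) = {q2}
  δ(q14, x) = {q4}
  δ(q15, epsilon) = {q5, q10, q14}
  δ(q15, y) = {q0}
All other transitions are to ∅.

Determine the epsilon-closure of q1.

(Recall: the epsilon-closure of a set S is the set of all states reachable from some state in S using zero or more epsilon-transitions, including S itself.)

{q1, q2, q4, q6, q8, q9, q10, q11, q12, q13}

Start with {q1}.
From q1 via epsilon: add q9.
From q9 via epsilon: add q8.
From q8 via epsilon: add q4.
From q4 via epsilon: add q12.
From q12 via epsilon: add q2, q10, q11.
From q11 via epsilon: add q13.
From q13 via epsilon: add q6.
No new states can be added; the closed set is {q1, q2, q4, q6, q8, q9, q10, q11, q12, q13}.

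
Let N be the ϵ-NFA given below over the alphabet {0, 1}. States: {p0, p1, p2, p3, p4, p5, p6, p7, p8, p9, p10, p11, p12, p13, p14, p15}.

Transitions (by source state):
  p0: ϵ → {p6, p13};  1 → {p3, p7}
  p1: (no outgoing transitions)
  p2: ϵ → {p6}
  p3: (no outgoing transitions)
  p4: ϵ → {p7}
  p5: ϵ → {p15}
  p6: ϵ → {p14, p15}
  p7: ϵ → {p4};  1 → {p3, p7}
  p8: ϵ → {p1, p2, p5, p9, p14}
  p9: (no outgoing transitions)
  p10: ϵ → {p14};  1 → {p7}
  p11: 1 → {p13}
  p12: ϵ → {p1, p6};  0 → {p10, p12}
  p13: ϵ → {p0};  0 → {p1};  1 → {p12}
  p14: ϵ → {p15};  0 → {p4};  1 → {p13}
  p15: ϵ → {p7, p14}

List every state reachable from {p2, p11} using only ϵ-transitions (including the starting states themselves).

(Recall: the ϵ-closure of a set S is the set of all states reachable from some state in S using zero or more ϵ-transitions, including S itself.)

Start with {p2, p11}.
From p2 via ϵ: add p6.
From p6 via ϵ: add p14, p15.
From p15 via ϵ: add p7.
From p7 via ϵ: add p4.
No new states can be added; the closed set is {p2, p4, p6, p7, p11, p14, p15}.

{p2, p4, p6, p7, p11, p14, p15}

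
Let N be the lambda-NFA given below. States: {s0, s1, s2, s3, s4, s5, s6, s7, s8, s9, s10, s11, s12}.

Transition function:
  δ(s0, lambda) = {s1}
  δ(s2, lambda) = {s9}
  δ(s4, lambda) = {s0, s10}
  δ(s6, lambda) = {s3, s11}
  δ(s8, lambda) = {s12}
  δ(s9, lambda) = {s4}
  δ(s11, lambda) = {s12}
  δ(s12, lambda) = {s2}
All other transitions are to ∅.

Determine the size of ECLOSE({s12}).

7

Start with {s12}.
From s12 via lambda: add s2.
From s2 via lambda: add s9.
From s9 via lambda: add s4.
From s4 via lambda: add s0, s10.
From s0 via lambda: add s1.
lambda-closure = {s0, s1, s2, s4, s9, s10, s12}, which has 7 states.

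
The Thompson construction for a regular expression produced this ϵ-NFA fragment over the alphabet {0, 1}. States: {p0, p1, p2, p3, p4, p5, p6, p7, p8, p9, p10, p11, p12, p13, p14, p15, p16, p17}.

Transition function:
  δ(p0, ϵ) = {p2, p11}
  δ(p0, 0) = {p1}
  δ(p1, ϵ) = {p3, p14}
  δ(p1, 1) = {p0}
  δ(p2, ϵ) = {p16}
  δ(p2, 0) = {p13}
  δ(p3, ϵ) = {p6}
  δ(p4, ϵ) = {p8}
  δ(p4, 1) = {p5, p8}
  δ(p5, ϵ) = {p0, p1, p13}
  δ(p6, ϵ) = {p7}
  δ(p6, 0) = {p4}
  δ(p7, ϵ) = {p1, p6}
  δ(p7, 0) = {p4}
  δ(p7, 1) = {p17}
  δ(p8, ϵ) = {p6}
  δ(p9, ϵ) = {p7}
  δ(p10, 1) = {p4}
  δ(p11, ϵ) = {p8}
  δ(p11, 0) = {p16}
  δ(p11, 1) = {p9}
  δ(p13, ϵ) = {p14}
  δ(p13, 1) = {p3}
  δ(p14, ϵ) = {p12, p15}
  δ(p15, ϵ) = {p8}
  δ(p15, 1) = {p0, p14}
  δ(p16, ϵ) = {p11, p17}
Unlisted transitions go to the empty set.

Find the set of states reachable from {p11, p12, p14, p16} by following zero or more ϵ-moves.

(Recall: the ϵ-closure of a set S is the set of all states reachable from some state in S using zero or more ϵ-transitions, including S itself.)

Start with {p11, p12, p14, p16}.
From p11 via ϵ: add p8.
From p14 via ϵ: add p15.
From p16 via ϵ: add p17.
From p8 via ϵ: add p6.
From p6 via ϵ: add p7.
From p7 via ϵ: add p1.
From p1 via ϵ: add p3.
No new states can be added; the closed set is {p1, p3, p6, p7, p8, p11, p12, p14, p15, p16, p17}.

{p1, p3, p6, p7, p8, p11, p12, p14, p15, p16, p17}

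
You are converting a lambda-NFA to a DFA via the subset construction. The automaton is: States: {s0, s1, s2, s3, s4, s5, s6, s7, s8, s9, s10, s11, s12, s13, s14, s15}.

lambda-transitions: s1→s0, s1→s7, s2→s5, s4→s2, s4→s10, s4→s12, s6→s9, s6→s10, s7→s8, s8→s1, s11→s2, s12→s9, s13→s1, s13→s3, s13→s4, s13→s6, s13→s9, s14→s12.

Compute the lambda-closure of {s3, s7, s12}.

Start with {s3, s7, s12}.
From s7 via lambda: add s8.
From s12 via lambda: add s9.
From s8 via lambda: add s1.
From s1 via lambda: add s0.
No new states can be added; the closed set is {s0, s1, s3, s7, s8, s9, s12}.

{s0, s1, s3, s7, s8, s9, s12}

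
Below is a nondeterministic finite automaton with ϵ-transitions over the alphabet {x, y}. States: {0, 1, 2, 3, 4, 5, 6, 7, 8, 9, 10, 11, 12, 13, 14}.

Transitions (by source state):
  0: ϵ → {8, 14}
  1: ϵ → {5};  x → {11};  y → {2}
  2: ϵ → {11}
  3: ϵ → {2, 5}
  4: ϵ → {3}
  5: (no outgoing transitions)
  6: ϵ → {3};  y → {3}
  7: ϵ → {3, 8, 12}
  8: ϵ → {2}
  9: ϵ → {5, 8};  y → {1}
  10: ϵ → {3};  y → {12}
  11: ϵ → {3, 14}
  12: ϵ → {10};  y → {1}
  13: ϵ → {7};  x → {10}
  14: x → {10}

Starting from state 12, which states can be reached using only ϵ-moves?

{2, 3, 5, 10, 11, 12, 14}

Start with {12}.
From 12 via ϵ: add 10.
From 10 via ϵ: add 3.
From 3 via ϵ: add 2, 5.
From 2 via ϵ: add 11.
From 11 via ϵ: add 14.
No new states can be added; the closed set is {2, 3, 5, 10, 11, 12, 14}.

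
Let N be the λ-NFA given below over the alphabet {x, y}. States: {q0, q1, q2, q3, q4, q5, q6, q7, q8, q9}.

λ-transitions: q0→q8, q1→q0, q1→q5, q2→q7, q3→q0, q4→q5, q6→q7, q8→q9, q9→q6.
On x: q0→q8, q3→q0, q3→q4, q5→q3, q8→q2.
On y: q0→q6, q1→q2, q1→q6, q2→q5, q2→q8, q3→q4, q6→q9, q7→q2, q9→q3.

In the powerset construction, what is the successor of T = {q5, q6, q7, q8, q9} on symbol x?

{q0, q2, q3, q6, q7, q8, q9}

q5 on x → {q3}.
q8 on x → {q2}.
No x-transition from q6, q7, q9.
Union after reading x: {q2, q3}.
Now take the λ-closure:
From q2 via λ: add q7.
From q3 via λ: add q0.
From q0 via λ: add q8.
From q8 via λ: add q9.
From q9 via λ: add q6.
No new states can be added; the closed set is {q0, q2, q3, q6, q7, q8, q9}.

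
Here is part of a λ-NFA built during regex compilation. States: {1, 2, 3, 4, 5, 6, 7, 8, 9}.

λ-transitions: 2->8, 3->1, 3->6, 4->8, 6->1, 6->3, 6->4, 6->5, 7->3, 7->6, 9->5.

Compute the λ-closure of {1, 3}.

Start with {1, 3}.
From 3 via λ: add 6.
From 6 via λ: add 4, 5.
From 4 via λ: add 8.
No new states can be added; the closed set is {1, 3, 4, 5, 6, 8}.

{1, 3, 4, 5, 6, 8}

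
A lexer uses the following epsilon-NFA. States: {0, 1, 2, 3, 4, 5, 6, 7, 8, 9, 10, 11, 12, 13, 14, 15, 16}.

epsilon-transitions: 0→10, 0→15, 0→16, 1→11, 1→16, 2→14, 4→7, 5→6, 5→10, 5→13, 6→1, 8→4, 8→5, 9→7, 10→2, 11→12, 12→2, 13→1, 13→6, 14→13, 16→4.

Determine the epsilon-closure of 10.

Start with {10}.
From 10 via epsilon: add 2.
From 2 via epsilon: add 14.
From 14 via epsilon: add 13.
From 13 via epsilon: add 1, 6.
From 1 via epsilon: add 11, 16.
From 11 via epsilon: add 12.
From 16 via epsilon: add 4.
From 4 via epsilon: add 7.
No new states can be added; the closed set is {1, 2, 4, 6, 7, 10, 11, 12, 13, 14, 16}.

{1, 2, 4, 6, 7, 10, 11, 12, 13, 14, 16}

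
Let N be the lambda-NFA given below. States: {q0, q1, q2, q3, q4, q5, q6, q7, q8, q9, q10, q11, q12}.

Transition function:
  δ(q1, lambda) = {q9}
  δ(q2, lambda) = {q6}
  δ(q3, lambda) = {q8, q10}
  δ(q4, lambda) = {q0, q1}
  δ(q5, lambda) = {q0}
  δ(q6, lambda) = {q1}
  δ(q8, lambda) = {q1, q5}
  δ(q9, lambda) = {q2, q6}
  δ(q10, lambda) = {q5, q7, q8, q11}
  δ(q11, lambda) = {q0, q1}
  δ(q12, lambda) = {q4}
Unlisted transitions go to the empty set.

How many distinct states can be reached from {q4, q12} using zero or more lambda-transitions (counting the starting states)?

7

Start with {q4, q12}.
From q4 via lambda: add q0, q1.
From q1 via lambda: add q9.
From q9 via lambda: add q2, q6.
lambda-closure = {q0, q1, q2, q4, q6, q9, q12}, which has 7 states.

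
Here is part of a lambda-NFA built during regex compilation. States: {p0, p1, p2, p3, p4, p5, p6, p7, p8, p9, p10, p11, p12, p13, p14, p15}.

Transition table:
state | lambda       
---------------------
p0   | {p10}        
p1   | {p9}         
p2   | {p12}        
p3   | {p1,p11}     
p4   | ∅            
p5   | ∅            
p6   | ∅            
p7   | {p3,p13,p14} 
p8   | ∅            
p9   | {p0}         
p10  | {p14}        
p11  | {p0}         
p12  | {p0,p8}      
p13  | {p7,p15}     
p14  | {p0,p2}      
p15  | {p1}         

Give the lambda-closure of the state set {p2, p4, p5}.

{p0, p2, p4, p5, p8, p10, p12, p14}

Start with {p2, p4, p5}.
From p2 via lambda: add p12.
From p12 via lambda: add p0, p8.
From p0 via lambda: add p10.
From p10 via lambda: add p14.
No new states can be added; the closed set is {p0, p2, p4, p5, p8, p10, p12, p14}.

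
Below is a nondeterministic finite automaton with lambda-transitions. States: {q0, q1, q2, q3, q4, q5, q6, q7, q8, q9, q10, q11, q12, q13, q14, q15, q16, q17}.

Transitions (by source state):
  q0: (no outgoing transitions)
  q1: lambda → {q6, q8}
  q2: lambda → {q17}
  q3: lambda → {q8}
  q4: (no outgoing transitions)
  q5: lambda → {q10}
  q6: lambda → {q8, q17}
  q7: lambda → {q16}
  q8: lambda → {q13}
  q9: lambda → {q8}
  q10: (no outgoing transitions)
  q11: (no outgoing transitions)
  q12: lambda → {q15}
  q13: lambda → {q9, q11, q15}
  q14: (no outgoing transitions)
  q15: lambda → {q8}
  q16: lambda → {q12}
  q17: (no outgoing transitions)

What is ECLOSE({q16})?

{q8, q9, q11, q12, q13, q15, q16}

Start with {q16}.
From q16 via lambda: add q12.
From q12 via lambda: add q15.
From q15 via lambda: add q8.
From q8 via lambda: add q13.
From q13 via lambda: add q9, q11.
No new states can be added; the closed set is {q8, q9, q11, q12, q13, q15, q16}.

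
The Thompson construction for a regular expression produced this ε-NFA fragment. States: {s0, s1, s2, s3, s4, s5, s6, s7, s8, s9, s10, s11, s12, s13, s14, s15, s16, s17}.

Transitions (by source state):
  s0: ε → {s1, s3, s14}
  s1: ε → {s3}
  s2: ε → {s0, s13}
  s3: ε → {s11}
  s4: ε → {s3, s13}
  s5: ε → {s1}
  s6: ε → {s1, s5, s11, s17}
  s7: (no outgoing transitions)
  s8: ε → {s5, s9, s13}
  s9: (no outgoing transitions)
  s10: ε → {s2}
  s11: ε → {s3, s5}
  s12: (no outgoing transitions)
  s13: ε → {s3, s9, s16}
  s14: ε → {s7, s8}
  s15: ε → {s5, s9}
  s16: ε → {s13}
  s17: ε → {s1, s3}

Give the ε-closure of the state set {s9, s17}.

Start with {s9, s17}.
From s17 via ε: add s1, s3.
From s3 via ε: add s11.
From s11 via ε: add s5.
No new states can be added; the closed set is {s1, s3, s5, s9, s11, s17}.

{s1, s3, s5, s9, s11, s17}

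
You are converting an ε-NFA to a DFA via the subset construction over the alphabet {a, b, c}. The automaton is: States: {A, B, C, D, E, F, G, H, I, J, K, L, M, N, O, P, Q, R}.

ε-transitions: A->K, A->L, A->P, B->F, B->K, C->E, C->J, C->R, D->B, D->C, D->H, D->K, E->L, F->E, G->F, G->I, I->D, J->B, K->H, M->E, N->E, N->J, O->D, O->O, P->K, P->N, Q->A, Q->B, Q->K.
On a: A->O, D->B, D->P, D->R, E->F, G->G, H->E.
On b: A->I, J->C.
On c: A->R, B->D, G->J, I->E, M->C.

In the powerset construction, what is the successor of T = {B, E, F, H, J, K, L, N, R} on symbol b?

J on b → {C}.
No b-transition from B, E, F, H, K, L, N, R.
Union after reading b: {C}.
Now take the ε-closure:
From C via ε: add E, J, R.
From E via ε: add L.
From J via ε: add B.
From B via ε: add F, K.
From K via ε: add H.
No new states can be added; the closed set is {B, C, E, F, H, J, K, L, R}.

{B, C, E, F, H, J, K, L, R}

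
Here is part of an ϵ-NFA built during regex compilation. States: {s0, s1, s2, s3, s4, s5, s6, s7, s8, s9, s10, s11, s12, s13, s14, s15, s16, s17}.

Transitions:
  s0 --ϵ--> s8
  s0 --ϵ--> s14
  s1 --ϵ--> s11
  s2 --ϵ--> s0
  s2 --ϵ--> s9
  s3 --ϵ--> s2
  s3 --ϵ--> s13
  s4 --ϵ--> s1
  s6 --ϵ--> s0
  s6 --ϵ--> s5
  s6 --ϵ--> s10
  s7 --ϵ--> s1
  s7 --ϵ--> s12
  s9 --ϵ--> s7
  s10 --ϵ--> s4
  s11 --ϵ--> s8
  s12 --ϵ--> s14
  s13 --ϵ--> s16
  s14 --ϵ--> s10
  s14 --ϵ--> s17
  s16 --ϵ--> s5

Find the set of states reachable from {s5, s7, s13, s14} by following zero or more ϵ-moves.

{s1, s4, s5, s7, s8, s10, s11, s12, s13, s14, s16, s17}

Start with {s5, s7, s13, s14}.
From s7 via ϵ: add s1, s12.
From s13 via ϵ: add s16.
From s14 via ϵ: add s10, s17.
From s1 via ϵ: add s11.
From s10 via ϵ: add s4.
From s11 via ϵ: add s8.
No new states can be added; the closed set is {s1, s4, s5, s7, s8, s10, s11, s12, s13, s14, s16, s17}.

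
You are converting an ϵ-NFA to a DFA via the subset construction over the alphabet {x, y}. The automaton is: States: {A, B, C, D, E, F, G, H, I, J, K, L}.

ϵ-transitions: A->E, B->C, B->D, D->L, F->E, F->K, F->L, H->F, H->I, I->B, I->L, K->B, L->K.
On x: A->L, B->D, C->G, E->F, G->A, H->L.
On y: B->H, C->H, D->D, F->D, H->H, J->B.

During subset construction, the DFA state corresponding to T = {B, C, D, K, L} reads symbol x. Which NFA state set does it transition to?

{B, C, D, G, K, L}

B on x → {D}.
C on x → {G}.
No x-transition from D, K, L.
Union after reading x: {D, G}.
Now take the ϵ-closure:
From D via ϵ: add L.
From L via ϵ: add K.
From K via ϵ: add B.
From B via ϵ: add C.
No new states can be added; the closed set is {B, C, D, G, K, L}.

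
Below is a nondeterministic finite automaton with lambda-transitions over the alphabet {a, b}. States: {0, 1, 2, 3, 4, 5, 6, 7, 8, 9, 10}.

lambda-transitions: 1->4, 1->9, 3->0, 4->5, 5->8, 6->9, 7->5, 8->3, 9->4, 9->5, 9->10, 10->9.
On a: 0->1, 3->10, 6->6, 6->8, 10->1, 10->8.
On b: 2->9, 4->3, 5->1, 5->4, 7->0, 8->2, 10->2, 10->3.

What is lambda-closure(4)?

Start with {4}.
From 4 via lambda: add 5.
From 5 via lambda: add 8.
From 8 via lambda: add 3.
From 3 via lambda: add 0.
No new states can be added; the closed set is {0, 3, 4, 5, 8}.

{0, 3, 4, 5, 8}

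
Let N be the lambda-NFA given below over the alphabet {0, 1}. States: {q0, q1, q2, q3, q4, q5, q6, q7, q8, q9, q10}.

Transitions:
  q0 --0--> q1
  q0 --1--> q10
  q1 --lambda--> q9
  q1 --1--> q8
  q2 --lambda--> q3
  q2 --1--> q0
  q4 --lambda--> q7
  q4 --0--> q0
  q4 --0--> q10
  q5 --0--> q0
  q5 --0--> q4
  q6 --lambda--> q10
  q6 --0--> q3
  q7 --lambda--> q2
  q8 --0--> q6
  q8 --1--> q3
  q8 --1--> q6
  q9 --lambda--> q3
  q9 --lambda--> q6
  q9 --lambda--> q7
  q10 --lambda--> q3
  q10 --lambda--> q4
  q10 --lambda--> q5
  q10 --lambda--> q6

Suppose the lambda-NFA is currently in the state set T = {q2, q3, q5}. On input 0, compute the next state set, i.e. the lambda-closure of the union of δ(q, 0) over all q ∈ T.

{q0, q2, q3, q4, q7}

q5 on 0 → {q0, q4}.
No 0-transition from q2, q3.
Union after reading 0: {q0, q4}.
Now take the lambda-closure:
From q4 via lambda: add q7.
From q7 via lambda: add q2.
From q2 via lambda: add q3.
No new states can be added; the closed set is {q0, q2, q3, q4, q7}.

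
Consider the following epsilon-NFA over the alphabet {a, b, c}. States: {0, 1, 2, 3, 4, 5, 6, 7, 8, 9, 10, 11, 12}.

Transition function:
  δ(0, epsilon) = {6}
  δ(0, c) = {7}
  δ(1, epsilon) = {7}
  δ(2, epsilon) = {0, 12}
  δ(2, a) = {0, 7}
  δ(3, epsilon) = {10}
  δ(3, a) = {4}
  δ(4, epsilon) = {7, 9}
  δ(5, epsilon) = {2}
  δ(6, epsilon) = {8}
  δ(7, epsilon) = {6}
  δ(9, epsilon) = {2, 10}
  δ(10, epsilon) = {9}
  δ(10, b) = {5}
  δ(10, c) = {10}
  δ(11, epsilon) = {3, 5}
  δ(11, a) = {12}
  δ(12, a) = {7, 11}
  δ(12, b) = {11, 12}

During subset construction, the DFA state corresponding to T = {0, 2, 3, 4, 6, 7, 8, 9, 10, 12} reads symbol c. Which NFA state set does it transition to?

0 on c → {7}.
10 on c → {10}.
No c-transition from 2, 3, 4, 6, 7, 8, 9, 12.
Union after reading c: {7, 10}.
Now take the epsilon-closure:
From 7 via epsilon: add 6.
From 10 via epsilon: add 9.
From 6 via epsilon: add 8.
From 9 via epsilon: add 2.
From 2 via epsilon: add 0, 12.
No new states can be added; the closed set is {0, 2, 6, 7, 8, 9, 10, 12}.

{0, 2, 6, 7, 8, 9, 10, 12}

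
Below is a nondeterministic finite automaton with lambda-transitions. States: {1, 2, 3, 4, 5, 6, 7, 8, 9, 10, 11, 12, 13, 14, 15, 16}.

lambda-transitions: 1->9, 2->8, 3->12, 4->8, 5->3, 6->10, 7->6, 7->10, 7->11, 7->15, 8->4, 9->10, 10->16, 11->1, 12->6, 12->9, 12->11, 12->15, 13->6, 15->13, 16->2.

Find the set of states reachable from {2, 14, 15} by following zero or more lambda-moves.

Start with {2, 14, 15}.
From 2 via lambda: add 8.
From 15 via lambda: add 13.
From 8 via lambda: add 4.
From 13 via lambda: add 6.
From 6 via lambda: add 10.
From 10 via lambda: add 16.
No new states can be added; the closed set is {2, 4, 6, 8, 10, 13, 14, 15, 16}.

{2, 4, 6, 8, 10, 13, 14, 15, 16}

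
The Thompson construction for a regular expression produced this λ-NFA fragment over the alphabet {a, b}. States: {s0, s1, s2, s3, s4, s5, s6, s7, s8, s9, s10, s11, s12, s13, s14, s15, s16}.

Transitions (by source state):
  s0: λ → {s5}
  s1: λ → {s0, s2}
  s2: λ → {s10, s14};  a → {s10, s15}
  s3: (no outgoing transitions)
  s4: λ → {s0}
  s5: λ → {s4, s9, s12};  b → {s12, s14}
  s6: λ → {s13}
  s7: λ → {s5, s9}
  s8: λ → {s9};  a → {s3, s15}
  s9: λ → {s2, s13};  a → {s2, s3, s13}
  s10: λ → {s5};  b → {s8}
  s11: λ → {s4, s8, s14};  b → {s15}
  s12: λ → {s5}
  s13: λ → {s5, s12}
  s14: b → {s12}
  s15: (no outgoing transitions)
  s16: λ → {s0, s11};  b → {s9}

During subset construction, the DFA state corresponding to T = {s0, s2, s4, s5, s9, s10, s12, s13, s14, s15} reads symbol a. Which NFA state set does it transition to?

{s0, s2, s3, s4, s5, s9, s10, s12, s13, s14, s15}

s2 on a → {s10, s15}.
s9 on a → {s2, s3, s13}.
No a-transition from s0, s4, s5, s10, s12, s13, s14, s15.
Union after reading a: {s2, s3, s10, s13, s15}.
Now take the λ-closure:
From s2 via λ: add s14.
From s10 via λ: add s5.
From s13 via λ: add s12.
From s5 via λ: add s4, s9.
From s4 via λ: add s0.
No new states can be added; the closed set is {s0, s2, s3, s4, s5, s9, s10, s12, s13, s14, s15}.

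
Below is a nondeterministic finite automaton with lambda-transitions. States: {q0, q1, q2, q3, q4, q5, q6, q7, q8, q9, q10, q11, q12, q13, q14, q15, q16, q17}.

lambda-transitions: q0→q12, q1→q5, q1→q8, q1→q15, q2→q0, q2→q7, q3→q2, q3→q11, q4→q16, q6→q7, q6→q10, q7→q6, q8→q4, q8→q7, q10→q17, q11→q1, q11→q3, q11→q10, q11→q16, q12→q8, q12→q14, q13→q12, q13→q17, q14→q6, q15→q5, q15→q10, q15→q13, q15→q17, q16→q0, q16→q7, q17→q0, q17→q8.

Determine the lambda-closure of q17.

{q0, q4, q6, q7, q8, q10, q12, q14, q16, q17}

Start with {q17}.
From q17 via lambda: add q0, q8.
From q0 via lambda: add q12.
From q8 via lambda: add q4, q7.
From q4 via lambda: add q16.
From q7 via lambda: add q6.
From q12 via lambda: add q14.
From q6 via lambda: add q10.
No new states can be added; the closed set is {q0, q4, q6, q7, q8, q10, q12, q14, q16, q17}.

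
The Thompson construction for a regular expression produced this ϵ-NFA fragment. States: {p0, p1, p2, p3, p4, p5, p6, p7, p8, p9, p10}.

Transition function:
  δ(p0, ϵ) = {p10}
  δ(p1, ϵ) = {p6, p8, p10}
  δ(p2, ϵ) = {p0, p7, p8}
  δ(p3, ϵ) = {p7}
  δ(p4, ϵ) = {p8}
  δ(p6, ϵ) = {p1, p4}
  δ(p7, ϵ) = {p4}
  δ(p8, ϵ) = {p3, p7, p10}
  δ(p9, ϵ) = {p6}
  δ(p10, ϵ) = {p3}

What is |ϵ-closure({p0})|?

Start with {p0}.
From p0 via ϵ: add p10.
From p10 via ϵ: add p3.
From p3 via ϵ: add p7.
From p7 via ϵ: add p4.
From p4 via ϵ: add p8.
ϵ-closure = {p0, p3, p4, p7, p8, p10}, which has 6 states.

6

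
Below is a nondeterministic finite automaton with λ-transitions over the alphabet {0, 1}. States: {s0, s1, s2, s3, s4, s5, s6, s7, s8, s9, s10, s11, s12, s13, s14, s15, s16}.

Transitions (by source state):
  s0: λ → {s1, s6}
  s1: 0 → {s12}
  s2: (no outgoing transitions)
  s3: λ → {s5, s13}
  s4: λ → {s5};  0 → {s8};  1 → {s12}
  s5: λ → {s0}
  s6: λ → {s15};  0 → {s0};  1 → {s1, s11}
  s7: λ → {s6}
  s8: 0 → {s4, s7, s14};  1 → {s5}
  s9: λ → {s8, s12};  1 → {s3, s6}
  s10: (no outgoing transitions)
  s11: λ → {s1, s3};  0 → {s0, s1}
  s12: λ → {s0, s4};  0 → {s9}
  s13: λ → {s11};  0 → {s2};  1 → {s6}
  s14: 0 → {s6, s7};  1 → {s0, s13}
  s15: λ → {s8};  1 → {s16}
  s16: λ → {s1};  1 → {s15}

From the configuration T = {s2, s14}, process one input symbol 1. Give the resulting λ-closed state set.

s14 on 1 → {s0, s13}.
No 1-transition from s2.
Union after reading 1: {s0, s13}.
Now take the λ-closure:
From s0 via λ: add s1, s6.
From s13 via λ: add s11.
From s6 via λ: add s15.
From s11 via λ: add s3.
From s3 via λ: add s5.
From s15 via λ: add s8.
No new states can be added; the closed set is {s0, s1, s3, s5, s6, s8, s11, s13, s15}.

{s0, s1, s3, s5, s6, s8, s11, s13, s15}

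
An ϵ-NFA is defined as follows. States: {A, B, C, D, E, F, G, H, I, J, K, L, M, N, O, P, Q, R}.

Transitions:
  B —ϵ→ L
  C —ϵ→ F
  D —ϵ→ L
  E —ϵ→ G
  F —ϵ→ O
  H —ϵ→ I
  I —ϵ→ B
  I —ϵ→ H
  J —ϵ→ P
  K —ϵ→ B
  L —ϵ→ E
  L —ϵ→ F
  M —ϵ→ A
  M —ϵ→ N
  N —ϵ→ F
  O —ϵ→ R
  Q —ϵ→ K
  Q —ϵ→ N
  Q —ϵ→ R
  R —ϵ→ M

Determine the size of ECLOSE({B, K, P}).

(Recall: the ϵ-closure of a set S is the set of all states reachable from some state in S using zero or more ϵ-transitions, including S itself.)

Start with {B, K, P}.
From B via ϵ: add L.
From L via ϵ: add E, F.
From E via ϵ: add G.
From F via ϵ: add O.
From O via ϵ: add R.
From R via ϵ: add M.
From M via ϵ: add A, N.
ϵ-closure = {A, B, E, F, G, K, L, M, N, O, P, R}, which has 12 states.

12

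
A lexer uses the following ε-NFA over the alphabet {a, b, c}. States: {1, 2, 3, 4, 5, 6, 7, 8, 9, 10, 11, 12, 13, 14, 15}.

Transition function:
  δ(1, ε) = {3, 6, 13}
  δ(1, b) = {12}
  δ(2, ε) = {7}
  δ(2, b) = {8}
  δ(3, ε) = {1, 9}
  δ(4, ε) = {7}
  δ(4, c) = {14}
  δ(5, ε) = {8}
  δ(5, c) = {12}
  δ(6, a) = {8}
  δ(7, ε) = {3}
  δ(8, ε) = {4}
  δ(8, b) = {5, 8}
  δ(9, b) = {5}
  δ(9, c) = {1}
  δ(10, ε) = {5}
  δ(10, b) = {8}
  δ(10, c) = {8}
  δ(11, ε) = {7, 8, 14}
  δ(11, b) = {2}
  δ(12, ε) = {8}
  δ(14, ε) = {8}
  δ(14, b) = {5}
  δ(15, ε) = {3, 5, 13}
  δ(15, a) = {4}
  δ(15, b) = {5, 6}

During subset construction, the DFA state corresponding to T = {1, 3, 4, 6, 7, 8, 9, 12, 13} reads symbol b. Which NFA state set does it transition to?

1 on b → {12}.
8 on b → {5, 8}.
9 on b → {5}.
No b-transition from 3, 4, 6, 7, 12, 13.
Union after reading b: {5, 8, 12}.
Now take the ε-closure:
From 8 via ε: add 4.
From 4 via ε: add 7.
From 7 via ε: add 3.
From 3 via ε: add 1, 9.
From 1 via ε: add 6, 13.
No new states can be added; the closed set is {1, 3, 4, 5, 6, 7, 8, 9, 12, 13}.

{1, 3, 4, 5, 6, 7, 8, 9, 12, 13}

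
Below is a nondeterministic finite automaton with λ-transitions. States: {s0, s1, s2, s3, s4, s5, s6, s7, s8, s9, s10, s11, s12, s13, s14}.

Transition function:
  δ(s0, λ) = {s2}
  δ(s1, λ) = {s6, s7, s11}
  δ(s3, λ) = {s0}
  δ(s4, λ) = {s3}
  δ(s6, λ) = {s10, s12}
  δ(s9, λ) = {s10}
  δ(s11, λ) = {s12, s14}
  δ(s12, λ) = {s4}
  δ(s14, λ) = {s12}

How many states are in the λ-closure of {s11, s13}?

Start with {s11, s13}.
From s11 via λ: add s12, s14.
From s12 via λ: add s4.
From s4 via λ: add s3.
From s3 via λ: add s0.
From s0 via λ: add s2.
λ-closure = {s0, s2, s3, s4, s11, s12, s13, s14}, which has 8 states.

8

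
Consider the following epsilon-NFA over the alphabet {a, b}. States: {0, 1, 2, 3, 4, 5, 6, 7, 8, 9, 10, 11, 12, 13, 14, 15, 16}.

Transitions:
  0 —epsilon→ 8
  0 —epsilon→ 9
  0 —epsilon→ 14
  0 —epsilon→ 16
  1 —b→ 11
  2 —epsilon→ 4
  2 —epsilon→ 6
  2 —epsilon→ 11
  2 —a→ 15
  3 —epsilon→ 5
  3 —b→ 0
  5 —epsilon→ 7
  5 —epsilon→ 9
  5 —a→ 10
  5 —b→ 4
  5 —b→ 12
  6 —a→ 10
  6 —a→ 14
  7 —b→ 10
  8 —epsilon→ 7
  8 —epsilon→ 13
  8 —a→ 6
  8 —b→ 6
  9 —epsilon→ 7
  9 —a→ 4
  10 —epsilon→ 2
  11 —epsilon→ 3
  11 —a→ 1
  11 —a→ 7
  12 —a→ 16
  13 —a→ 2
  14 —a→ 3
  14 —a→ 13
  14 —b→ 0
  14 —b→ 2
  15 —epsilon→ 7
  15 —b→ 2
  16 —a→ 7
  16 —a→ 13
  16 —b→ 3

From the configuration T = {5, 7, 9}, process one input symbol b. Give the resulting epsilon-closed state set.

5 on b → {4, 12}.
7 on b → {10}.
No b-transition from 9.
Union after reading b: {4, 10, 12}.
Now take the epsilon-closure:
From 10 via epsilon: add 2.
From 2 via epsilon: add 6, 11.
From 11 via epsilon: add 3.
From 3 via epsilon: add 5.
From 5 via epsilon: add 7, 9.
No new states can be added; the closed set is {2, 3, 4, 5, 6, 7, 9, 10, 11, 12}.

{2, 3, 4, 5, 6, 7, 9, 10, 11, 12}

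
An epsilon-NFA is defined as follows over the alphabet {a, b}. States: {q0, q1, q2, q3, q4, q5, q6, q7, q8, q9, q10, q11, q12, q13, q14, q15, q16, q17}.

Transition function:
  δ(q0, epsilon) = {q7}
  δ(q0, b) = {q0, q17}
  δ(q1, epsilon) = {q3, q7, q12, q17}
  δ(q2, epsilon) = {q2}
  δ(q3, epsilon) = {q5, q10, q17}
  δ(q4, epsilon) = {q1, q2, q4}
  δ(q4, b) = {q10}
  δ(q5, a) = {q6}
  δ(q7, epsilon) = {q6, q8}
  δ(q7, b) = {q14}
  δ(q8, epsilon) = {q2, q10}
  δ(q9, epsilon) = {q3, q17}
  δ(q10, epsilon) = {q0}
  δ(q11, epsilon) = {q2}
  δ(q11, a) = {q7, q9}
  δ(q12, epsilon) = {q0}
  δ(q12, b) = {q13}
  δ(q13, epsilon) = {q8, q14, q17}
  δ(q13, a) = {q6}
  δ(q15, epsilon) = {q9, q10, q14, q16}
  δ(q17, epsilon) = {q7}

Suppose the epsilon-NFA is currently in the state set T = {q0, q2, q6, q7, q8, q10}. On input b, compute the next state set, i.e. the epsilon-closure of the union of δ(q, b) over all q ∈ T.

{q0, q2, q6, q7, q8, q10, q14, q17}

q0 on b → {q0, q17}.
q7 on b → {q14}.
No b-transition from q2, q6, q8, q10.
Union after reading b: {q0, q14, q17}.
Now take the epsilon-closure:
From q0 via epsilon: add q7.
From q7 via epsilon: add q6, q8.
From q8 via epsilon: add q2, q10.
No new states can be added; the closed set is {q0, q2, q6, q7, q8, q10, q14, q17}.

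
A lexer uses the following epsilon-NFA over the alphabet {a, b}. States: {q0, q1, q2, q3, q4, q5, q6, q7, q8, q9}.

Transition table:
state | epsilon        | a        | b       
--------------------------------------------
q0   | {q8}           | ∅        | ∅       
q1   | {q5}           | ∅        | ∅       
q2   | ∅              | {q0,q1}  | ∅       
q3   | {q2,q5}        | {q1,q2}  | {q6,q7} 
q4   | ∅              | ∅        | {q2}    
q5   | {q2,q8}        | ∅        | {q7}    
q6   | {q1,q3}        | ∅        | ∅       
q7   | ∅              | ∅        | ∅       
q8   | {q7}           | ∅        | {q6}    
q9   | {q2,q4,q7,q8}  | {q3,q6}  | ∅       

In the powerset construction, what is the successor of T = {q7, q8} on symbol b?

{q1, q2, q3, q5, q6, q7, q8}

q8 on b → {q6}.
No b-transition from q7.
Union after reading b: {q6}.
Now take the epsilon-closure:
From q6 via epsilon: add q1, q3.
From q1 via epsilon: add q5.
From q3 via epsilon: add q2.
From q5 via epsilon: add q8.
From q8 via epsilon: add q7.
No new states can be added; the closed set is {q1, q2, q3, q5, q6, q7, q8}.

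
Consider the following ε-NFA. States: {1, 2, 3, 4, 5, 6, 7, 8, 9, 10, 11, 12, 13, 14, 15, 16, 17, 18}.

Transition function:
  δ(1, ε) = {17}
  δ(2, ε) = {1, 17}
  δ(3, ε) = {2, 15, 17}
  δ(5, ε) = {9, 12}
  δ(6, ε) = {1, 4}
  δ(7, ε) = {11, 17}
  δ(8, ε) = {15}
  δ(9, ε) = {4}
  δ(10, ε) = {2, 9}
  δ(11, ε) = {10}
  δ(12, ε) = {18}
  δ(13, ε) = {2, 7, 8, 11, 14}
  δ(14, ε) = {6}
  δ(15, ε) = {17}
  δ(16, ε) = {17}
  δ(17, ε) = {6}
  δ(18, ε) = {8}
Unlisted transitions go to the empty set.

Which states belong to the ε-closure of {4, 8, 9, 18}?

Start with {4, 8, 9, 18}.
From 8 via ε: add 15.
From 15 via ε: add 17.
From 17 via ε: add 6.
From 6 via ε: add 1.
No new states can be added; the closed set is {1, 4, 6, 8, 9, 15, 17, 18}.

{1, 4, 6, 8, 9, 15, 17, 18}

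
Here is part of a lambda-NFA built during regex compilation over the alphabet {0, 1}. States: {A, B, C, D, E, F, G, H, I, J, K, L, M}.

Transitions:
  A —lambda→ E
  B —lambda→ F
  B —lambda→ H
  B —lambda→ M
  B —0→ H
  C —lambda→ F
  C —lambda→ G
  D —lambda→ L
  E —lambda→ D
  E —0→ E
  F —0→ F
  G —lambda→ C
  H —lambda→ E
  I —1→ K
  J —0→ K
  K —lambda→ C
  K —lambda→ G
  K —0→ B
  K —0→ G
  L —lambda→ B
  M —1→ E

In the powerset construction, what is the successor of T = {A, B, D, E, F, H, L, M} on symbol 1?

{B, D, E, F, H, L, M}

M on 1 → {E}.
No 1-transition from A, B, D, E, F, H, L.
Union after reading 1: {E}.
Now take the lambda-closure:
From E via lambda: add D.
From D via lambda: add L.
From L via lambda: add B.
From B via lambda: add F, H, M.
No new states can be added; the closed set is {B, D, E, F, H, L, M}.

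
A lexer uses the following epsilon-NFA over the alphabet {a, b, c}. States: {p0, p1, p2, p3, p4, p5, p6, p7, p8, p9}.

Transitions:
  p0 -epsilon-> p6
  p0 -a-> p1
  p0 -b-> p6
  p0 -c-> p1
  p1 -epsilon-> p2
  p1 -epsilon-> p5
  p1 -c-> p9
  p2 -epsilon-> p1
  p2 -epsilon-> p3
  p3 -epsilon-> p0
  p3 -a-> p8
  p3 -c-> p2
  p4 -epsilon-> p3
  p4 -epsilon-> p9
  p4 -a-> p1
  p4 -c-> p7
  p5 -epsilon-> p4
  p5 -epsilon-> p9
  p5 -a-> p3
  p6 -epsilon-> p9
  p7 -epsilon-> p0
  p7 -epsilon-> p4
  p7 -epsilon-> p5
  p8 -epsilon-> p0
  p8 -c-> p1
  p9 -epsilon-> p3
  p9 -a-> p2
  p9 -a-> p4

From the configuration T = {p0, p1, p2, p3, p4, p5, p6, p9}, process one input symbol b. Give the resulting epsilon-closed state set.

{p0, p3, p6, p9}

p0 on b → {p6}.
No b-transition from p1, p2, p3, p4, p5, p6, p9.
Union after reading b: {p6}.
Now take the epsilon-closure:
From p6 via epsilon: add p9.
From p9 via epsilon: add p3.
From p3 via epsilon: add p0.
No new states can be added; the closed set is {p0, p3, p6, p9}.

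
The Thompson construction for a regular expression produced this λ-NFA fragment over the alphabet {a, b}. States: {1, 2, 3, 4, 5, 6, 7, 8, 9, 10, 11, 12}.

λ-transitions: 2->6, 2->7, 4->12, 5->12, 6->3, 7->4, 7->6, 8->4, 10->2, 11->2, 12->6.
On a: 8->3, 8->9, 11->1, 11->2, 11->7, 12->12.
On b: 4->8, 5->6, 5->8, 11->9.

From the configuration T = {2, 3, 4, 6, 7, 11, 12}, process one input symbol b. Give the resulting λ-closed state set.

{3, 4, 6, 8, 9, 12}

4 on b → {8}.
11 on b → {9}.
No b-transition from 2, 3, 6, 7, 12.
Union after reading b: {8, 9}.
Now take the λ-closure:
From 8 via λ: add 4.
From 4 via λ: add 12.
From 12 via λ: add 6.
From 6 via λ: add 3.
No new states can be added; the closed set is {3, 4, 6, 8, 9, 12}.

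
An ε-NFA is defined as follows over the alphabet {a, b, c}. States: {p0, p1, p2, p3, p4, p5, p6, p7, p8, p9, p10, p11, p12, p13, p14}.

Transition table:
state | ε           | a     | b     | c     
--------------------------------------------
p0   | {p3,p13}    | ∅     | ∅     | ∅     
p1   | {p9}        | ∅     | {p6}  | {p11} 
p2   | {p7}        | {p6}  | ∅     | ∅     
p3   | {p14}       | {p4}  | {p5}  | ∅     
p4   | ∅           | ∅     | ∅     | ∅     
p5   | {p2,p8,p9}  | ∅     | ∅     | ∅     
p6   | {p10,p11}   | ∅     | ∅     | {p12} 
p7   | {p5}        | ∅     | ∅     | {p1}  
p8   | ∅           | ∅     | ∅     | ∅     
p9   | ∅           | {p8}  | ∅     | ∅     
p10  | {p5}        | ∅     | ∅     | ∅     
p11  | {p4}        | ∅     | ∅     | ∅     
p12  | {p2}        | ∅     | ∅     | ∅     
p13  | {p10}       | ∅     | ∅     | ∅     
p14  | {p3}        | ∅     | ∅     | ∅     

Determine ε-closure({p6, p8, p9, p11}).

{p2, p4, p5, p6, p7, p8, p9, p10, p11}

Start with {p6, p8, p9, p11}.
From p6 via ε: add p10.
From p11 via ε: add p4.
From p10 via ε: add p5.
From p5 via ε: add p2.
From p2 via ε: add p7.
No new states can be added; the closed set is {p2, p4, p5, p6, p7, p8, p9, p10, p11}.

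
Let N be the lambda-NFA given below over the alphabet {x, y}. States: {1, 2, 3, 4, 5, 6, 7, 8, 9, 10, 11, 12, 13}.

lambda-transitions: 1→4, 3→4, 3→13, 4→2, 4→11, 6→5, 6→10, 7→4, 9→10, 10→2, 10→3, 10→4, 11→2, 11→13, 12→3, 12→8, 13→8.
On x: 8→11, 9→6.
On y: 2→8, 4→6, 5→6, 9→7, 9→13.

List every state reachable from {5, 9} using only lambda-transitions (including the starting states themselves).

Start with {5, 9}.
From 9 via lambda: add 10.
From 10 via lambda: add 2, 3, 4.
From 3 via lambda: add 13.
From 4 via lambda: add 11.
From 13 via lambda: add 8.
No new states can be added; the closed set is {2, 3, 4, 5, 8, 9, 10, 11, 13}.

{2, 3, 4, 5, 8, 9, 10, 11, 13}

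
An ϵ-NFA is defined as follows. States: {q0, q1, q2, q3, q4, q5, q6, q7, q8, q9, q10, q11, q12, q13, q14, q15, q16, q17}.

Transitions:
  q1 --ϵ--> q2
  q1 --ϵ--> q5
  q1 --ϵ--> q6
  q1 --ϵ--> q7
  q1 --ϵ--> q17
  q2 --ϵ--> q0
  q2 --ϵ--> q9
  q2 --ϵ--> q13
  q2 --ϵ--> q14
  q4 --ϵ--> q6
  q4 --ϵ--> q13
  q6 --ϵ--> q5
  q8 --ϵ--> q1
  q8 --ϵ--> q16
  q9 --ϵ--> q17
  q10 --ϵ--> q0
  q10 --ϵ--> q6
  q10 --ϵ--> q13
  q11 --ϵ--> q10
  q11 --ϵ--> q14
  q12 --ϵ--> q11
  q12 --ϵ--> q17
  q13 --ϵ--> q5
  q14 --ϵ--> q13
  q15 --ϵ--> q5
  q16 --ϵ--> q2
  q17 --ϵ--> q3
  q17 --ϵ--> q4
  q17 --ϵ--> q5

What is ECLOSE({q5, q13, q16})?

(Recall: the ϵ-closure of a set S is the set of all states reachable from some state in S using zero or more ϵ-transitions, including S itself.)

Start with {q5, q13, q16}.
From q16 via ϵ: add q2.
From q2 via ϵ: add q0, q9, q14.
From q9 via ϵ: add q17.
From q17 via ϵ: add q3, q4.
From q4 via ϵ: add q6.
No new states can be added; the closed set is {q0, q2, q3, q4, q5, q6, q9, q13, q14, q16, q17}.

{q0, q2, q3, q4, q5, q6, q9, q13, q14, q16, q17}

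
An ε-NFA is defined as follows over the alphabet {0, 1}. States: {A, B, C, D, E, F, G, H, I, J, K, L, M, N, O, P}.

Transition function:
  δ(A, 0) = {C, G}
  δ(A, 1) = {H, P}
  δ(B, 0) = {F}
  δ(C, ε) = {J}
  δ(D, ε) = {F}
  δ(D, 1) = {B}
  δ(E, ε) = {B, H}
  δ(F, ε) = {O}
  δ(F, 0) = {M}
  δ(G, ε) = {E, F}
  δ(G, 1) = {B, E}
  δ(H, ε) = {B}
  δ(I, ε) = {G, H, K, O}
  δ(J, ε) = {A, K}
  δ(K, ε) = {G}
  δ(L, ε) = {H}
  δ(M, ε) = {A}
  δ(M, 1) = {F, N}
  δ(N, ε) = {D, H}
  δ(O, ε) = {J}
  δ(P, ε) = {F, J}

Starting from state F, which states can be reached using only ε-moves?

Start with {F}.
From F via ε: add O.
From O via ε: add J.
From J via ε: add A, K.
From K via ε: add G.
From G via ε: add E.
From E via ε: add B, H.
No new states can be added; the closed set is {A, B, E, F, G, H, J, K, O}.

{A, B, E, F, G, H, J, K, O}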